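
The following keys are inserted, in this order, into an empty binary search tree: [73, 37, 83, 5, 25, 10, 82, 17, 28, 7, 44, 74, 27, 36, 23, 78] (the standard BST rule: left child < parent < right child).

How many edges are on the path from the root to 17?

5

73: root
37: left child of 73 (depth 1)
83: right child of 73 (depth 1)
5: left child of 37 (depth 2)
25: right child of 5 (depth 3)
10: left child of 25 (depth 4)
82: left child of 83 (depth 2)
17: right child of 10 (depth 5)
28: right child of 25 (depth 4)
7: left child of 10 (depth 5)
44: right child of 37 (depth 2)
74: left child of 82 (depth 3)
27: left child of 28 (depth 5)
36: right child of 28 (depth 5)
23: right child of 17 (depth 6)
78: right child of 74 (depth 4)

Path to 17: 73 → 37 → 5 → 25 → 10 → 17, which is 5 edges.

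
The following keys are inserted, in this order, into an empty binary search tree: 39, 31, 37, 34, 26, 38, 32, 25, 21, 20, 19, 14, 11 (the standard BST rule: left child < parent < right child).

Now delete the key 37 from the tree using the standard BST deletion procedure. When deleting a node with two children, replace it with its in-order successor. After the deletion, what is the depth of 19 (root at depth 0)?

6

Resulting structure (node: left, right):
  39: L=31, R=–
  31: L=26, R=37
  37: L=34, R=38
  34: L=32, R=–
  26: L=25, R=–
  38: L=–, R=–
  32: L=–, R=–
  25: L=21, R=–
  21: L=20, R=–
  20: L=19, R=–
  19: L=14, R=–
  14: L=11, R=–
  11: L=–, R=–

Delete 37 (two children — replace with in-order successor).
After deletion, path to 19: 39 → 31 → 26 → 25 → 21 → 20 → 19.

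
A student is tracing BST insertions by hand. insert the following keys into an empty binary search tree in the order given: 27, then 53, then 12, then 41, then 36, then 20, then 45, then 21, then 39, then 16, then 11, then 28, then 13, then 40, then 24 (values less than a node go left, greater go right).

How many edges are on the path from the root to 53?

1

Resulting structure (node: left, right):
  27: L=12, R=53
  53: L=41, R=–
  12: L=11, R=20
  41: L=36, R=45
  36: L=28, R=39
  20: L=16, R=21
  45: L=–, R=–
  21: L=–, R=24
  39: L=–, R=40
  16: L=13, R=–
  11: L=–, R=–
  28: L=–, R=–
  13: L=–, R=–
  40: L=–, R=–
  24: L=–, R=–

Path to 53: 27 → 53, which is 1 edge.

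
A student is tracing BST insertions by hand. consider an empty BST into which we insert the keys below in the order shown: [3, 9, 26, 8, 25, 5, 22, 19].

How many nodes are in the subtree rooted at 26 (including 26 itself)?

Insert 3: tree is empty, so 3 becomes the root.
Insert 9: 9 > 3 → go right. Place as right child of 3.
Insert 26: 26 > 3 → go right; 26 > 9 → go right. Place as right child of 9.
Insert 8: 8 > 3 → go right; 8 < 9 → go left. Place as left child of 9.
Insert 25: 25 > 3 → go right; 25 > 9 → go right; 25 < 26 → go left. Place as left child of 26.
Insert 5: 5 > 3 → go right; 5 < 9 → go left; 5 < 8 → go left. Place as left child of 8.
Insert 22: 22 > 3 → go right; 22 > 9 → go right; 22 < 26 → go left; 22 < 25 → go left. Place as left child of 25.
Insert 19: 19 > 3 → go right; 19 > 9 → go right; 19 < 26 → go left; 19 < 25 → go left; 19 < 22 → go left. Place as left child of 22.

Subtree rooted at 26 contains: 26, 25, 22, 19 — 4 nodes.

4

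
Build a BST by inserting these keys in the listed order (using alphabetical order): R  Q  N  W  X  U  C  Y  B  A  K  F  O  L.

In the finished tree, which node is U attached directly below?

Insert R: tree is empty, so R becomes the root.
Insert Q: Q < R → go left. Place as left child of R.
Insert N: N < R → go left; N < Q → go left. Place as left child of Q.
Insert W: W > R → go right. Place as right child of R.
Insert X: X > R → go right; X > W → go right. Place as right child of W.
Insert U: U > R → go right; U < W → go left. Place as left child of W.
Insert C: C < R → go left; C < Q → go left; C < N → go left. Place as left child of N.
Insert Y: Y > R → go right; Y > W → go right; Y > X → go right. Place as right child of X.
Insert B: B < R → go left; B < Q → go left; B < N → go left; B < C → go left. Place as left child of C.
Insert A: A < R → go left; A < Q → go left; A < N → go left; A < C → go left; A < B → go left. Place as left child of B.
Insert K: K < R → go left; K < Q → go left; K < N → go left; K > C → go right. Place as right child of C.
Insert F: F < R → go left; F < Q → go left; F < N → go left; F > C → go right; F < K → go left. Place as left child of K.
Insert O: O < R → go left; O < Q → go left; O > N → go right. Place as right child of N.
Insert L: L < R → go left; L < Q → go left; L < N → go left; L > C → go right; L > K → go right. Place as right child of K.

W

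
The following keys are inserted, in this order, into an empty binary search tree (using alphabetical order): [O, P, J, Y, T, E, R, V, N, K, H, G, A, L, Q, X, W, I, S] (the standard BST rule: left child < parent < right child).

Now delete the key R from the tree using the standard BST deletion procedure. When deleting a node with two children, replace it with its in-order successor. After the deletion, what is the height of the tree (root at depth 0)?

6

O: root
P: right child of O (depth 1)
J: left child of O (depth 1)
Y: right child of P (depth 2)
T: left child of Y (depth 3)
E: left child of J (depth 2)
R: left child of T (depth 4)
V: right child of T (depth 4)
N: right child of J (depth 2)
K: left child of N (depth 3)
H: right child of E (depth 3)
G: left child of H (depth 4)
A: left child of E (depth 3)
L: right child of K (depth 4)
Q: left child of R (depth 5)
X: right child of V (depth 5)
W: left child of X (depth 6)
I: right child of H (depth 4)
S: right child of R (depth 5)

Delete R (two children — replace with in-order successor).
After deletion, deepest node is W at depth 6.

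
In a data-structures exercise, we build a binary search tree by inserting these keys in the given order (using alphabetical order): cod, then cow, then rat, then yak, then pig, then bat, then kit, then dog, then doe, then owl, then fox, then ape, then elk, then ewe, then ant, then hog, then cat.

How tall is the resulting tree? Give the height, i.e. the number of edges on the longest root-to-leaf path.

8

cod: root
cow: right child of cod (depth 1)
rat: right child of cow (depth 2)
yak: right child of rat (depth 3)
pig: left child of rat (depth 3)
bat: left child of cod (depth 1)
kit: left child of pig (depth 4)
dog: left child of kit (depth 5)
doe: left child of dog (depth 6)
owl: right child of kit (depth 5)
fox: right child of dog (depth 6)
ape: left child of bat (depth 2)
elk: left child of fox (depth 7)
ewe: right child of elk (depth 8)
ant: left child of ape (depth 3)
hog: right child of fox (depth 7)
cat: right child of bat (depth 2)

The deepest node is ewe at depth 8.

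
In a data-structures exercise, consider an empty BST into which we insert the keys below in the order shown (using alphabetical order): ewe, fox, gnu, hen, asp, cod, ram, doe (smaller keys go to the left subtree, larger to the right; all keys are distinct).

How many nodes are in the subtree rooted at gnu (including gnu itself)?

ewe: root
fox: right child of ewe (depth 1)
gnu: right child of fox (depth 2)
hen: right child of gnu (depth 3)
asp: left child of ewe (depth 1)
cod: right child of asp (depth 2)
ram: right child of hen (depth 4)
doe: right child of cod (depth 3)

Subtree rooted at gnu contains: gnu, hen, ram — 3 nodes.

3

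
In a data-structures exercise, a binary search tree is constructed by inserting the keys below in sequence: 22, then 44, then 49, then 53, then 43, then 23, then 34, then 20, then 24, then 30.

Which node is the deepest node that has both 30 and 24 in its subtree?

Resulting structure (node: left, right):
  22: L=20, R=44
  44: L=43, R=49
  49: L=–, R=53
  53: L=–, R=–
  43: L=23, R=–
  23: L=–, R=34
  34: L=24, R=–
  20: L=–, R=–
  24: L=–, R=30
  30: L=–, R=–

Path to 30: 22 → 44 → 43 → 23 → 34 → 24 → 30
Path to 24: 22 → 44 → 43 → 23 → 34 → 24
24 lies on both paths and is an ancestor of the other node.

24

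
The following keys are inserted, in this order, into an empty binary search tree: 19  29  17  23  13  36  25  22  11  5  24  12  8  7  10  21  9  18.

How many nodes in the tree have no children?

Resulting structure (node: left, right):
  19: L=17, R=29
  29: L=23, R=36
  17: L=13, R=18
  23: L=22, R=25
  13: L=11, R=–
  36: L=–, R=–
  25: L=24, R=–
  22: L=21, R=–
  11: L=5, R=12
  5: L=–, R=8
  24: L=–, R=–
  12: L=–, R=–
  8: L=7, R=10
  7: L=–, R=–
  10: L=9, R=–
  21: L=–, R=–
  9: L=–, R=–
  18: L=–, R=–

Leaves: 7, 9, 12, 18, 21, 24, 36 — 7 in total.

7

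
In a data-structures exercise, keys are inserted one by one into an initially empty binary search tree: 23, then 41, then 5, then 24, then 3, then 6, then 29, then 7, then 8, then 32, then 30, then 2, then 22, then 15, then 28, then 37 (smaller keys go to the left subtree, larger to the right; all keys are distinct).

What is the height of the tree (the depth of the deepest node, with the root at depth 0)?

6

23: root
41: right child of 23 (depth 1)
5: left child of 23 (depth 1)
24: left child of 41 (depth 2)
3: left child of 5 (depth 2)
6: right child of 5 (depth 2)
29: right child of 24 (depth 3)
7: right child of 6 (depth 3)
8: right child of 7 (depth 4)
32: right child of 29 (depth 4)
30: left child of 32 (depth 5)
2: left child of 3 (depth 3)
22: right child of 8 (depth 5)
15: left child of 22 (depth 6)
28: left child of 29 (depth 4)
37: right child of 32 (depth 5)

The deepest node is 15 at depth 6.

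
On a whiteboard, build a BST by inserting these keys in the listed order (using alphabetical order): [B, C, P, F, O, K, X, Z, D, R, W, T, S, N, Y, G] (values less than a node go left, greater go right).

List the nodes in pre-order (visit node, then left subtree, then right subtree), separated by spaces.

B C P F D O K G N X R W T S Z Y

Resulting structure (node: left, right):
  B: L=–, R=C
  C: L=–, R=P
  P: L=F, R=X
  F: L=D, R=O
  O: L=K, R=–
  K: L=G, R=N
  X: L=R, R=Z
  Z: L=Y, R=–
  D: L=–, R=–
  R: L=–, R=W
  W: L=T, R=–
  T: L=S, R=–
  S: L=–, R=–
  N: L=–, R=–
  Y: L=–, R=–
  G: L=–, R=–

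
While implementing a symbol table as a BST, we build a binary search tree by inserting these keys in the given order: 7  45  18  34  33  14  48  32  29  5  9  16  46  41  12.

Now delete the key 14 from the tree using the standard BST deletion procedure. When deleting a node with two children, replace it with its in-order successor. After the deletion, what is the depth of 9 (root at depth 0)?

Insert 7: tree is empty, so 7 becomes the root.
Insert 45: 45 > 7 → go right. Place as right child of 7.
Insert 18: 18 > 7 → go right; 18 < 45 → go left. Place as left child of 45.
Insert 34: 34 > 7 → go right; 34 < 45 → go left; 34 > 18 → go right. Place as right child of 18.
Insert 33: 33 > 7 → go right; 33 < 45 → go left; 33 > 18 → go right; 33 < 34 → go left. Place as left child of 34.
Insert 14: 14 > 7 → go right; 14 < 45 → go left; 14 < 18 → go left. Place as left child of 18.
Insert 48: 48 > 7 → go right; 48 > 45 → go right. Place as right child of 45.
Insert 32: 32 > 7 → go right; 32 < 45 → go left; 32 > 18 → go right; 32 < 34 → go left; 32 < 33 → go left. Place as left child of 33.
Insert 29: 29 > 7 → go right; 29 < 45 → go left; 29 > 18 → go right; 29 < 34 → go left; 29 < 33 → go left; 29 < 32 → go left. Place as left child of 32.
Insert 5: 5 < 7 → go left. Place as left child of 7.
Insert 9: 9 > 7 → go right; 9 < 45 → go left; 9 < 18 → go left; 9 < 14 → go left. Place as left child of 14.
Insert 16: 16 > 7 → go right; 16 < 45 → go left; 16 < 18 → go left; 16 > 14 → go right. Place as right child of 14.
Insert 46: 46 > 7 → go right; 46 > 45 → go right; 46 < 48 → go left. Place as left child of 48.
Insert 41: 41 > 7 → go right; 41 < 45 → go left; 41 > 18 → go right; 41 > 34 → go right. Place as right child of 34.
Insert 12: 12 > 7 → go right; 12 < 45 → go left; 12 < 18 → go left; 12 < 14 → go left; 12 > 9 → go right. Place as right child of 9.

Delete 14 (two children — replace with in-order successor).
After deletion, path to 9: 7 → 45 → 18 → 16 → 9.

4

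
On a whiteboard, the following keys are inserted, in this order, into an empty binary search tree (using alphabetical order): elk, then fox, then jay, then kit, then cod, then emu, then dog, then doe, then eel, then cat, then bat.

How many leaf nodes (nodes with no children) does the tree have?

5

Insert elk: tree is empty, so elk becomes the root.
Insert fox: fox > elk → go right. Place as right child of elk.
Insert jay: jay > elk → go right; jay > fox → go right. Place as right child of fox.
Insert kit: kit > elk → go right; kit > fox → go right; kit > jay → go right. Place as right child of jay.
Insert cod: cod < elk → go left. Place as left child of elk.
Insert emu: emu > elk → go right; emu < fox → go left. Place as left child of fox.
Insert dog: dog < elk → go left; dog > cod → go right. Place as right child of cod.
Insert doe: doe < elk → go left; doe > cod → go right; doe < dog → go left. Place as left child of dog.
Insert eel: eel < elk → go left; eel > cod → go right; eel > dog → go right. Place as right child of dog.
Insert cat: cat < elk → go left; cat < cod → go left. Place as left child of cod.
Insert bat: bat < elk → go left; bat < cod → go left; bat < cat → go left. Place as left child of cat.

Leaves: bat, doe, eel, emu, kit — 5 in total.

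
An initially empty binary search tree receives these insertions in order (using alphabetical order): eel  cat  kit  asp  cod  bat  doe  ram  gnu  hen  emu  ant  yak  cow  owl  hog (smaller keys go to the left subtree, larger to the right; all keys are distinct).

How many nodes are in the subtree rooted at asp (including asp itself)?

eel: root
cat: left child of eel (depth 1)
kit: right child of eel (depth 1)
asp: left child of cat (depth 2)
cod: right child of cat (depth 2)
bat: right child of asp (depth 3)
doe: right child of cod (depth 3)
ram: right child of kit (depth 2)
gnu: left child of kit (depth 2)
hen: right child of gnu (depth 3)
emu: left child of gnu (depth 3)
ant: left child of asp (depth 3)
yak: right child of ram (depth 3)
cow: left child of doe (depth 4)
owl: left child of ram (depth 3)
hog: right child of hen (depth 4)

Subtree rooted at asp contains: asp, ant, bat — 3 nodes.

3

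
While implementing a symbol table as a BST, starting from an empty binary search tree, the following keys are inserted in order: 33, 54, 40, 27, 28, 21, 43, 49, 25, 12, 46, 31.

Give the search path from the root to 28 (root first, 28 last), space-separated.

33 27 28

33: root
54: right child of 33 (depth 1)
40: left child of 54 (depth 2)
27: left child of 33 (depth 1)
28: right child of 27 (depth 2)
21: left child of 27 (depth 2)
43: right child of 40 (depth 3)
49: right child of 43 (depth 4)
25: right child of 21 (depth 3)
12: left child of 21 (depth 3)
46: left child of 49 (depth 5)
31: right child of 28 (depth 3)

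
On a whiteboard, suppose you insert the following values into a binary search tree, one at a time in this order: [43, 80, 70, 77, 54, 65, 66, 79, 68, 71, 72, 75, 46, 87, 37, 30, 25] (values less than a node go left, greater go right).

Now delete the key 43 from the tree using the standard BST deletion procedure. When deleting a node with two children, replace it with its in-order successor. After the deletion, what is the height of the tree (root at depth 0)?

6

43: root
80: right child of 43 (depth 1)
70: left child of 80 (depth 2)
77: right child of 70 (depth 3)
54: left child of 70 (depth 3)
65: right child of 54 (depth 4)
66: right child of 65 (depth 5)
79: right child of 77 (depth 4)
68: right child of 66 (depth 6)
71: left child of 77 (depth 4)
72: right child of 71 (depth 5)
75: right child of 72 (depth 6)
46: left child of 54 (depth 4)
87: right child of 80 (depth 2)
37: left child of 43 (depth 1)
30: left child of 37 (depth 2)
25: left child of 30 (depth 3)

Delete 43 (two children — replace with in-order successor).
After deletion, deepest node is 68 at depth 6.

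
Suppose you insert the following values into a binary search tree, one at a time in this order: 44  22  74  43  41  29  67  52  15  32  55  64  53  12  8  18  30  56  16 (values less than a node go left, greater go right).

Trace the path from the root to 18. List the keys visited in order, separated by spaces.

44: root
22: left child of 44 (depth 1)
74: right child of 44 (depth 1)
43: right child of 22 (depth 2)
41: left child of 43 (depth 3)
29: left child of 41 (depth 4)
67: left child of 74 (depth 2)
52: left child of 67 (depth 3)
15: left child of 22 (depth 2)
32: right child of 29 (depth 5)
55: right child of 52 (depth 4)
64: right child of 55 (depth 5)
53: left child of 55 (depth 5)
12: left child of 15 (depth 3)
8: left child of 12 (depth 4)
18: right child of 15 (depth 3)
30: left child of 32 (depth 6)
56: left child of 64 (depth 6)
16: left child of 18 (depth 4)

44 22 15 18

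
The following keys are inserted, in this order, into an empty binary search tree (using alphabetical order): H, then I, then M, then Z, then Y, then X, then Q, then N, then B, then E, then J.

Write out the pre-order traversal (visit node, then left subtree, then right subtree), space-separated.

H B E I M J Z Y X Q N

Insert H: tree is empty, so H becomes the root.
Insert I: I > H → go right. Place as right child of H.
Insert M: M > H → go right; M > I → go right. Place as right child of I.
Insert Z: Z > H → go right; Z > I → go right; Z > M → go right. Place as right child of M.
Insert Y: Y > H → go right; Y > I → go right; Y > M → go right; Y < Z → go left. Place as left child of Z.
Insert X: X > H → go right; X > I → go right; X > M → go right; X < Z → go left; X < Y → go left. Place as left child of Y.
Insert Q: Q > H → go right; Q > I → go right; Q > M → go right; Q < Z → go left; Q < Y → go left; Q < X → go left. Place as left child of X.
Insert N: N > H → go right; N > I → go right; N > M → go right; N < Z → go left; N < Y → go left; N < X → go left; N < Q → go left. Place as left child of Q.
Insert B: B < H → go left. Place as left child of H.
Insert E: E < H → go left; E > B → go right. Place as right child of B.
Insert J: J > H → go right; J > I → go right; J < M → go left. Place as left child of M.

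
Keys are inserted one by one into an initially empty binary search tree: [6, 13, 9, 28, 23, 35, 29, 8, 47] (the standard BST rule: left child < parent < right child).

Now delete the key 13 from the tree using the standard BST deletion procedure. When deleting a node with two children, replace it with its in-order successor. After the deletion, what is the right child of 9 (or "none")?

none

Insert 6: tree is empty, so 6 becomes the root.
Insert 13: 13 > 6 → go right. Place as right child of 6.
Insert 9: 9 > 6 → go right; 9 < 13 → go left. Place as left child of 13.
Insert 28: 28 > 6 → go right; 28 > 13 → go right. Place as right child of 13.
Insert 23: 23 > 6 → go right; 23 > 13 → go right; 23 < 28 → go left. Place as left child of 28.
Insert 35: 35 > 6 → go right; 35 > 13 → go right; 35 > 28 → go right. Place as right child of 28.
Insert 29: 29 > 6 → go right; 29 > 13 → go right; 29 > 28 → go right; 29 < 35 → go left. Place as left child of 35.
Insert 8: 8 > 6 → go right; 8 < 13 → go left; 8 < 9 → go left. Place as left child of 9.
Insert 47: 47 > 6 → go right; 47 > 13 → go right; 47 > 28 → go right; 47 > 35 → go right. Place as right child of 35.

Delete 13 (two children — replace with in-order successor).
After deletion, 9's right child: none.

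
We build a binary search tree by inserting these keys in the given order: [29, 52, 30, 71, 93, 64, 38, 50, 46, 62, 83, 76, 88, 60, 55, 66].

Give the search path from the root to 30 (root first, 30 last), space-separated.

29 52 30

Resulting structure (node: left, right):
  29: L=–, R=52
  52: L=30, R=71
  30: L=–, R=38
  71: L=64, R=93
  93: L=83, R=–
  64: L=62, R=66
  38: L=–, R=50
  50: L=46, R=–
  46: L=–, R=–
  62: L=60, R=–
  83: L=76, R=88
  76: L=–, R=–
  88: L=–, R=–
  60: L=55, R=–
  55: L=–, R=–
  66: L=–, R=–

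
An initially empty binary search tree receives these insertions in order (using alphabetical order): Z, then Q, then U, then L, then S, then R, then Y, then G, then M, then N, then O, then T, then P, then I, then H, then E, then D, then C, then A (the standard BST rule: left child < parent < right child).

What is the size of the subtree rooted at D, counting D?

Z: root
Q: left child of Z (depth 1)
U: right child of Q (depth 2)
L: left child of Q (depth 2)
S: left child of U (depth 3)
R: left child of S (depth 4)
Y: right child of U (depth 3)
G: left child of L (depth 3)
M: right child of L (depth 3)
N: right child of M (depth 4)
O: right child of N (depth 5)
T: right child of S (depth 4)
P: right child of O (depth 6)
I: right child of G (depth 4)
H: left child of I (depth 5)
E: left child of G (depth 4)
D: left child of E (depth 5)
C: left child of D (depth 6)
A: left child of C (depth 7)

Subtree rooted at D contains: D, C, A — 3 nodes.

3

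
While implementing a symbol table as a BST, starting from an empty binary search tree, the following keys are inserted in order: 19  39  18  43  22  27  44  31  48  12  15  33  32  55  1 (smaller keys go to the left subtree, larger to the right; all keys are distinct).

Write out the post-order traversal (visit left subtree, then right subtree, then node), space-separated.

1 15 12 18 32 33 31 27 22 55 48 44 43 39 19

19: root
39: right child of 19 (depth 1)
18: left child of 19 (depth 1)
43: right child of 39 (depth 2)
22: left child of 39 (depth 2)
27: right child of 22 (depth 3)
44: right child of 43 (depth 3)
31: right child of 27 (depth 4)
48: right child of 44 (depth 4)
12: left child of 18 (depth 2)
15: right child of 12 (depth 3)
33: right child of 31 (depth 5)
32: left child of 33 (depth 6)
55: right child of 48 (depth 5)
1: left child of 12 (depth 3)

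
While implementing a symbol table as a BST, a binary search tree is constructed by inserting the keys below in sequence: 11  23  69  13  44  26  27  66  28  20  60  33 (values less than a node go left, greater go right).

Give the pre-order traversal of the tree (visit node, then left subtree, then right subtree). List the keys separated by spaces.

Resulting structure (node: left, right):
  11: L=–, R=23
  23: L=13, R=69
  69: L=44, R=–
  13: L=–, R=20
  44: L=26, R=66
  26: L=–, R=27
  27: L=–, R=28
  66: L=60, R=–
  28: L=–, R=33
  20: L=–, R=–
  60: L=–, R=–
  33: L=–, R=–

11 23 13 20 69 44 26 27 28 33 66 60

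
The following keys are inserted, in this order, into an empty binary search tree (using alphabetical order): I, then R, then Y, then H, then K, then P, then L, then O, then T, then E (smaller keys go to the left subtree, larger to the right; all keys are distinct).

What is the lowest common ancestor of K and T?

Insert I: tree is empty, so I becomes the root.
Insert R: R > I → go right. Place as right child of I.
Insert Y: Y > I → go right; Y > R → go right. Place as right child of R.
Insert H: H < I → go left. Place as left child of I.
Insert K: K > I → go right; K < R → go left. Place as left child of R.
Insert P: P > I → go right; P < R → go left; P > K → go right. Place as right child of K.
Insert L: L > I → go right; L < R → go left; L > K → go right; L < P → go left. Place as left child of P.
Insert O: O > I → go right; O < R → go left; O > K → go right; O < P → go left; O > L → go right. Place as right child of L.
Insert T: T > I → go right; T > R → go right; T < Y → go left. Place as left child of Y.
Insert E: E < I → go left; E < H → go left. Place as left child of H.

Path to K: I → R → K
Path to T: I → R → Y → T
The paths share a prefix ending at R, then split left and right.

R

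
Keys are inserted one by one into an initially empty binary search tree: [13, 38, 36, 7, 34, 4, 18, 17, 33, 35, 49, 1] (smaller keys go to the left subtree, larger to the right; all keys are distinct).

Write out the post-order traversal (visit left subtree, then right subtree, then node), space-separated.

1 4 7 17 33 18 35 34 36 49 38 13

13: root
38: right child of 13 (depth 1)
36: left child of 38 (depth 2)
7: left child of 13 (depth 1)
34: left child of 36 (depth 3)
4: left child of 7 (depth 2)
18: left child of 34 (depth 4)
17: left child of 18 (depth 5)
33: right child of 18 (depth 5)
35: right child of 34 (depth 4)
49: right child of 38 (depth 2)
1: left child of 4 (depth 3)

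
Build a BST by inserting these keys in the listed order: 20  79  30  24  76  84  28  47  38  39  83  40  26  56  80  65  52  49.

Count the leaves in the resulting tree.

Insert 20: tree is empty, so 20 becomes the root.
Insert 79: 79 > 20 → go right. Place as right child of 20.
Insert 30: 30 > 20 → go right; 30 < 79 → go left. Place as left child of 79.
Insert 24: 24 > 20 → go right; 24 < 79 → go left; 24 < 30 → go left. Place as left child of 30.
Insert 76: 76 > 20 → go right; 76 < 79 → go left; 76 > 30 → go right. Place as right child of 30.
Insert 84: 84 > 20 → go right; 84 > 79 → go right. Place as right child of 79.
Insert 28: 28 > 20 → go right; 28 < 79 → go left; 28 < 30 → go left; 28 > 24 → go right. Place as right child of 24.
Insert 47: 47 > 20 → go right; 47 < 79 → go left; 47 > 30 → go right; 47 < 76 → go left. Place as left child of 76.
Insert 38: 38 > 20 → go right; 38 < 79 → go left; 38 > 30 → go right; 38 < 76 → go left; 38 < 47 → go left. Place as left child of 47.
Insert 39: 39 > 20 → go right; 39 < 79 → go left; 39 > 30 → go right; 39 < 76 → go left; 39 < 47 → go left; 39 > 38 → go right. Place as right child of 38.
Insert 83: 83 > 20 → go right; 83 > 79 → go right; 83 < 84 → go left. Place as left child of 84.
Insert 40: 40 > 20 → go right; 40 < 79 → go left; 40 > 30 → go right; 40 < 76 → go left; 40 < 47 → go left; 40 > 38 → go right; 40 > 39 → go right. Place as right child of 39.
Insert 26: 26 > 20 → go right; 26 < 79 → go left; 26 < 30 → go left; 26 > 24 → go right; 26 < 28 → go left. Place as left child of 28.
Insert 56: 56 > 20 → go right; 56 < 79 → go left; 56 > 30 → go right; 56 < 76 → go left; 56 > 47 → go right. Place as right child of 47.
Insert 80: 80 > 20 → go right; 80 > 79 → go right; 80 < 84 → go left; 80 < 83 → go left. Place as left child of 83.
Insert 65: 65 > 20 → go right; 65 < 79 → go left; 65 > 30 → go right; 65 < 76 → go left; 65 > 47 → go right; 65 > 56 → go right. Place as right child of 56.
Insert 52: 52 > 20 → go right; 52 < 79 → go left; 52 > 30 → go right; 52 < 76 → go left; 52 > 47 → go right; 52 < 56 → go left. Place as left child of 56.
Insert 49: 49 > 20 → go right; 49 < 79 → go left; 49 > 30 → go right; 49 < 76 → go left; 49 > 47 → go right; 49 < 56 → go left; 49 < 52 → go left. Place as left child of 52.

Leaves: 26, 40, 49, 65, 80 — 5 in total.

5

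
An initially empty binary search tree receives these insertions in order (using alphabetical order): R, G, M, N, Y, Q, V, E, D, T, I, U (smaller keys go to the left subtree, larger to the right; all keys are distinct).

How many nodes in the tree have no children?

Insert R: tree is empty, so R becomes the root.
Insert G: G < R → go left. Place as left child of R.
Insert M: M < R → go left; M > G → go right. Place as right child of G.
Insert N: N < R → go left; N > G → go right; N > M → go right. Place as right child of M.
Insert Y: Y > R → go right. Place as right child of R.
Insert Q: Q < R → go left; Q > G → go right; Q > M → go right; Q > N → go right. Place as right child of N.
Insert V: V > R → go right; V < Y → go left. Place as left child of Y.
Insert E: E < R → go left; E < G → go left. Place as left child of G.
Insert D: D < R → go left; D < G → go left; D < E → go left. Place as left child of E.
Insert T: T > R → go right; T < Y → go left; T < V → go left. Place as left child of V.
Insert I: I < R → go left; I > G → go right; I < M → go left. Place as left child of M.
Insert U: U > R → go right; U < Y → go left; U < V → go left; U > T → go right. Place as right child of T.

Leaves: D, I, Q, U — 4 in total.

4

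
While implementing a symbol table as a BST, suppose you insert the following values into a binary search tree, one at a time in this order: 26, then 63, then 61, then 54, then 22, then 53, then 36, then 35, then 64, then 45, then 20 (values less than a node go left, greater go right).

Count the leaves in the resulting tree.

26: root
63: right child of 26 (depth 1)
61: left child of 63 (depth 2)
54: left child of 61 (depth 3)
22: left child of 26 (depth 1)
53: left child of 54 (depth 4)
36: left child of 53 (depth 5)
35: left child of 36 (depth 6)
64: right child of 63 (depth 2)
45: right child of 36 (depth 6)
20: left child of 22 (depth 2)

Leaves: 20, 35, 45, 64 — 4 in total.

4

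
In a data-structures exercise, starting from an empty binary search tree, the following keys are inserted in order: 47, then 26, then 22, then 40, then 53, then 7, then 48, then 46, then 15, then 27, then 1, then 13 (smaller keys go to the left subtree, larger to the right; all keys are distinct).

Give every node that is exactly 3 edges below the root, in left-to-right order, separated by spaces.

7 27 46

Insert 47: tree is empty, so 47 becomes the root.
Insert 26: 26 < 47 → go left. Place as left child of 47.
Insert 22: 22 < 47 → go left; 22 < 26 → go left. Place as left child of 26.
Insert 40: 40 < 47 → go left; 40 > 26 → go right. Place as right child of 26.
Insert 53: 53 > 47 → go right. Place as right child of 47.
Insert 7: 7 < 47 → go left; 7 < 26 → go left; 7 < 22 → go left. Place as left child of 22.
Insert 48: 48 > 47 → go right; 48 < 53 → go left. Place as left child of 53.
Insert 46: 46 < 47 → go left; 46 > 26 → go right; 46 > 40 → go right. Place as right child of 40.
Insert 15: 15 < 47 → go left; 15 < 26 → go left; 15 < 22 → go left; 15 > 7 → go right. Place as right child of 7.
Insert 27: 27 < 47 → go left; 27 > 26 → go right; 27 < 40 → go left. Place as left child of 40.
Insert 1: 1 < 47 → go left; 1 < 26 → go left; 1 < 22 → go left; 1 < 7 → go left. Place as left child of 7.
Insert 13: 13 < 47 → go left; 13 < 26 → go left; 13 < 22 → go left; 13 > 7 → go right; 13 < 15 → go left. Place as left child of 15.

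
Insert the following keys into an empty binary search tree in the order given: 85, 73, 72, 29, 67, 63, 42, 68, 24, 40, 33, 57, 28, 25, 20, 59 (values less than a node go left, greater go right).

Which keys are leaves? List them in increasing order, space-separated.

Resulting structure (node: left, right):
  85: L=73, R=–
  73: L=72, R=–
  72: L=29, R=–
  29: L=24, R=67
  67: L=63, R=68
  63: L=42, R=–
  42: L=40, R=57
  68: L=–, R=–
  24: L=20, R=28
  40: L=33, R=–
  33: L=–, R=–
  57: L=–, R=59
  28: L=25, R=–
  25: L=–, R=–
  20: L=–, R=–
  59: L=–, R=–

20 25 33 59 68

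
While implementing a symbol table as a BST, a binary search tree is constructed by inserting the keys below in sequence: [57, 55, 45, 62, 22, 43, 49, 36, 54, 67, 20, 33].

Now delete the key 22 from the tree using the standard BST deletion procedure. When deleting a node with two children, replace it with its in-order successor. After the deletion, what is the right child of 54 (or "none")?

Insert 57: tree is empty, so 57 becomes the root.
Insert 55: 55 < 57 → go left. Place as left child of 57.
Insert 45: 45 < 57 → go left; 45 < 55 → go left. Place as left child of 55.
Insert 62: 62 > 57 → go right. Place as right child of 57.
Insert 22: 22 < 57 → go left; 22 < 55 → go left; 22 < 45 → go left. Place as left child of 45.
Insert 43: 43 < 57 → go left; 43 < 55 → go left; 43 < 45 → go left; 43 > 22 → go right. Place as right child of 22.
Insert 49: 49 < 57 → go left; 49 < 55 → go left; 49 > 45 → go right. Place as right child of 45.
Insert 36: 36 < 57 → go left; 36 < 55 → go left; 36 < 45 → go left; 36 > 22 → go right; 36 < 43 → go left. Place as left child of 43.
Insert 54: 54 < 57 → go left; 54 < 55 → go left; 54 > 45 → go right; 54 > 49 → go right. Place as right child of 49.
Insert 67: 67 > 57 → go right; 67 > 62 → go right. Place as right child of 62.
Insert 20: 20 < 57 → go left; 20 < 55 → go left; 20 < 45 → go left; 20 < 22 → go left. Place as left child of 22.
Insert 33: 33 < 57 → go left; 33 < 55 → go left; 33 < 45 → go left; 33 > 22 → go right; 33 < 43 → go left; 33 < 36 → go left. Place as left child of 36.

Delete 22 (two children — replace with in-order successor).
After deletion, 54's right child: none.

none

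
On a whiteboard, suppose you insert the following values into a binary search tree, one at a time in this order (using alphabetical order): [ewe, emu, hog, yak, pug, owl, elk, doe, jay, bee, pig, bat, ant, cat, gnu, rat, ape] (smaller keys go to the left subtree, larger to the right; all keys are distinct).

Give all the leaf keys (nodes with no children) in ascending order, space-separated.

Insert ewe: tree is empty, so ewe becomes the root.
Insert emu: emu < ewe → go left. Place as left child of ewe.
Insert hog: hog > ewe → go right. Place as right child of ewe.
Insert yak: yak > ewe → go right; yak > hog → go right. Place as right child of hog.
Insert pug: pug > ewe → go right; pug > hog → go right; pug < yak → go left. Place as left child of yak.
Insert owl: owl > ewe → go right; owl > hog → go right; owl < yak → go left; owl < pug → go left. Place as left child of pug.
Insert elk: elk < ewe → go left; elk < emu → go left. Place as left child of emu.
Insert doe: doe < ewe → go left; doe < emu → go left; doe < elk → go left. Place as left child of elk.
Insert jay: jay > ewe → go right; jay > hog → go right; jay < yak → go left; jay < pug → go left; jay < owl → go left. Place as left child of owl.
Insert bee: bee < ewe → go left; bee < emu → go left; bee < elk → go left; bee < doe → go left. Place as left child of doe.
Insert pig: pig > ewe → go right; pig > hog → go right; pig < yak → go left; pig < pug → go left; pig > owl → go right. Place as right child of owl.
Insert bat: bat < ewe → go left; bat < emu → go left; bat < elk → go left; bat < doe → go left; bat < bee → go left. Place as left child of bee.
Insert ant: ant < ewe → go left; ant < emu → go left; ant < elk → go left; ant < doe → go left; ant < bee → go left; ant < bat → go left. Place as left child of bat.
Insert cat: cat < ewe → go left; cat < emu → go left; cat < elk → go left; cat < doe → go left; cat > bee → go right. Place as right child of bee.
Insert gnu: gnu > ewe → go right; gnu < hog → go left. Place as left child of hog.
Insert rat: rat > ewe → go right; rat > hog → go right; rat < yak → go left; rat > pug → go right. Place as right child of pug.
Insert ape: ape < ewe → go left; ape < emu → go left; ape < elk → go left; ape < doe → go left; ape < bee → go left; ape < bat → go left; ape > ant → go right. Place as right child of ant.

ape cat gnu jay pig rat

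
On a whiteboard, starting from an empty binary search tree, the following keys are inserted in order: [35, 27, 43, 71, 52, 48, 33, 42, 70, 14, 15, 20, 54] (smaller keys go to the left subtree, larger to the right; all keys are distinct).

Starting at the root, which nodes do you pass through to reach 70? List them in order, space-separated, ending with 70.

35 43 71 52 70

35: root
27: left child of 35 (depth 1)
43: right child of 35 (depth 1)
71: right child of 43 (depth 2)
52: left child of 71 (depth 3)
48: left child of 52 (depth 4)
33: right child of 27 (depth 2)
42: left child of 43 (depth 2)
70: right child of 52 (depth 4)
14: left child of 27 (depth 2)
15: right child of 14 (depth 3)
20: right child of 15 (depth 4)
54: left child of 70 (depth 5)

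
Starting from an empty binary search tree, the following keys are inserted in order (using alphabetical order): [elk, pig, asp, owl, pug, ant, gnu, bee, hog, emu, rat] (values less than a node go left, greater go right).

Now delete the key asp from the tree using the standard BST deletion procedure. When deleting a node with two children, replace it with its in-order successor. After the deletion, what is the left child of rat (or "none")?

elk: root
pig: right child of elk (depth 1)
asp: left child of elk (depth 1)
owl: left child of pig (depth 2)
pug: right child of pig (depth 2)
ant: left child of asp (depth 2)
gnu: left child of owl (depth 3)
bee: right child of asp (depth 2)
hog: right child of gnu (depth 4)
emu: left child of gnu (depth 4)
rat: right child of pug (depth 3)

Delete asp (two children — replace with in-order successor).
After deletion, rat's left child: none.

none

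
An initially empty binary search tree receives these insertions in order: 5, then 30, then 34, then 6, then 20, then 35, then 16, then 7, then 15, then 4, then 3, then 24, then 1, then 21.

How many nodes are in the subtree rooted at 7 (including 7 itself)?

2

5: root
30: right child of 5 (depth 1)
34: right child of 30 (depth 2)
6: left child of 30 (depth 2)
20: right child of 6 (depth 3)
35: right child of 34 (depth 3)
16: left child of 20 (depth 4)
7: left child of 16 (depth 5)
15: right child of 7 (depth 6)
4: left child of 5 (depth 1)
3: left child of 4 (depth 2)
24: right child of 20 (depth 4)
1: left child of 3 (depth 3)
21: left child of 24 (depth 5)

Subtree rooted at 7 contains: 7, 15 — 2 nodes.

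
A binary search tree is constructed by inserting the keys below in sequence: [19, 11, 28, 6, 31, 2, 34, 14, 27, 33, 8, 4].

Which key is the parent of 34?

31

Insert 19: tree is empty, so 19 becomes the root.
Insert 11: 11 < 19 → go left. Place as left child of 19.
Insert 28: 28 > 19 → go right. Place as right child of 19.
Insert 6: 6 < 19 → go left; 6 < 11 → go left. Place as left child of 11.
Insert 31: 31 > 19 → go right; 31 > 28 → go right. Place as right child of 28.
Insert 2: 2 < 19 → go left; 2 < 11 → go left; 2 < 6 → go left. Place as left child of 6.
Insert 34: 34 > 19 → go right; 34 > 28 → go right; 34 > 31 → go right. Place as right child of 31.
Insert 14: 14 < 19 → go left; 14 > 11 → go right. Place as right child of 11.
Insert 27: 27 > 19 → go right; 27 < 28 → go left. Place as left child of 28.
Insert 33: 33 > 19 → go right; 33 > 28 → go right; 33 > 31 → go right; 33 < 34 → go left. Place as left child of 34.
Insert 8: 8 < 19 → go left; 8 < 11 → go left; 8 > 6 → go right. Place as right child of 6.
Insert 4: 4 < 19 → go left; 4 < 11 → go left; 4 < 6 → go left; 4 > 2 → go right. Place as right child of 2.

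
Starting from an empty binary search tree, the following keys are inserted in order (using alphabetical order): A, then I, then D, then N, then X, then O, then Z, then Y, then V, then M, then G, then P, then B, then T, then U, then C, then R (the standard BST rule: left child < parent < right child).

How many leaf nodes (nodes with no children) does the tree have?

6

Insert A: tree is empty, so A becomes the root.
Insert I: I > A → go right. Place as right child of A.
Insert D: D > A → go right; D < I → go left. Place as left child of I.
Insert N: N > A → go right; N > I → go right. Place as right child of I.
Insert X: X > A → go right; X > I → go right; X > N → go right. Place as right child of N.
Insert O: O > A → go right; O > I → go right; O > N → go right; O < X → go left. Place as left child of X.
Insert Z: Z > A → go right; Z > I → go right; Z > N → go right; Z > X → go right. Place as right child of X.
Insert Y: Y > A → go right; Y > I → go right; Y > N → go right; Y > X → go right; Y < Z → go left. Place as left child of Z.
Insert V: V > A → go right; V > I → go right; V > N → go right; V < X → go left; V > O → go right. Place as right child of O.
Insert M: M > A → go right; M > I → go right; M < N → go left. Place as left child of N.
Insert G: G > A → go right; G < I → go left; G > D → go right. Place as right child of D.
Insert P: P > A → go right; P > I → go right; P > N → go right; P < X → go left; P > O → go right; P < V → go left. Place as left child of V.
Insert B: B > A → go right; B < I → go left; B < D → go left. Place as left child of D.
Insert T: T > A → go right; T > I → go right; T > N → go right; T < X → go left; T > O → go right; T < V → go left; T > P → go right. Place as right child of P.
Insert U: U > A → go right; U > I → go right; U > N → go right; U < X → go left; U > O → go right; U < V → go left; U > P → go right; U > T → go right. Place as right child of T.
Insert C: C > A → go right; C < I → go left; C < D → go left; C > B → go right. Place as right child of B.
Insert R: R > A → go right; R > I → go right; R > N → go right; R < X → go left; R > O → go right; R < V → go left; R > P → go right; R < T → go left. Place as left child of T.

Leaves: C, G, M, R, U, Y — 6 in total.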